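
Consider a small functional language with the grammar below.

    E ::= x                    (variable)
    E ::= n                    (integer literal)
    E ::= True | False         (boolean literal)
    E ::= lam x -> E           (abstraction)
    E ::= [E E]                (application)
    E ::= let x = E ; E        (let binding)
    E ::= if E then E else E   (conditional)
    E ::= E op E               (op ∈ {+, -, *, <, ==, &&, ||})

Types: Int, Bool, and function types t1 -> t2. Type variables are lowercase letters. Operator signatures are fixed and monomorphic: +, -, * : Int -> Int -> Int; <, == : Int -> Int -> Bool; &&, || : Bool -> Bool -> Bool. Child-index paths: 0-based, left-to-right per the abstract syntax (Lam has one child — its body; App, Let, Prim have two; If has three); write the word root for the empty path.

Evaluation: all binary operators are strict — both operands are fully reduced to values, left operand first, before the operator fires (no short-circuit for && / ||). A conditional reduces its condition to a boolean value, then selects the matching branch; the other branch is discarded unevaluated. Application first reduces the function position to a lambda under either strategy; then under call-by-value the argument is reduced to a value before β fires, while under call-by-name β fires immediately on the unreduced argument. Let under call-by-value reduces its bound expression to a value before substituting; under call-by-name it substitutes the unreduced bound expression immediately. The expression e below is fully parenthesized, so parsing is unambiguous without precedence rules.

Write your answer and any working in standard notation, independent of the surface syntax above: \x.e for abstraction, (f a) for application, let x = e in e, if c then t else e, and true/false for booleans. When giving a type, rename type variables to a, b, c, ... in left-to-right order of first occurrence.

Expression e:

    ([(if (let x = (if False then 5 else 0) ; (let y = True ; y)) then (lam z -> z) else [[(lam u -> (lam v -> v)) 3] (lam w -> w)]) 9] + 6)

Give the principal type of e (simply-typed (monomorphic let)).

Answer: Int

Trace:
  unify Bool ~ Bool
  unify Int ~ Int
let x : Int
let y : Bool
y : Bool
  unify Bool ~ Bool
z : a
\z._ : a -> a
v : c
\v._ : c -> c
\u._ : b -> c -> c
  unify b -> c -> c ~ Int -> d
  unify b ~ Int
  unify c -> c ~ d
_ _ : c -> c
w : e
\w._ : e -> e
  unify c -> c ~ (e -> e) -> f
  unify c ~ e -> e
  unify e -> e ~ f
_ _ : e -> e
  unify a -> a ~ e -> e
  unify a ~ e
  unify e ~ e
  unify e -> e ~ Int -> g
  unify e ~ Int
  unify Int ~ g
_ _ : Int
  unify Int ~ Int
  unify Int ~ Int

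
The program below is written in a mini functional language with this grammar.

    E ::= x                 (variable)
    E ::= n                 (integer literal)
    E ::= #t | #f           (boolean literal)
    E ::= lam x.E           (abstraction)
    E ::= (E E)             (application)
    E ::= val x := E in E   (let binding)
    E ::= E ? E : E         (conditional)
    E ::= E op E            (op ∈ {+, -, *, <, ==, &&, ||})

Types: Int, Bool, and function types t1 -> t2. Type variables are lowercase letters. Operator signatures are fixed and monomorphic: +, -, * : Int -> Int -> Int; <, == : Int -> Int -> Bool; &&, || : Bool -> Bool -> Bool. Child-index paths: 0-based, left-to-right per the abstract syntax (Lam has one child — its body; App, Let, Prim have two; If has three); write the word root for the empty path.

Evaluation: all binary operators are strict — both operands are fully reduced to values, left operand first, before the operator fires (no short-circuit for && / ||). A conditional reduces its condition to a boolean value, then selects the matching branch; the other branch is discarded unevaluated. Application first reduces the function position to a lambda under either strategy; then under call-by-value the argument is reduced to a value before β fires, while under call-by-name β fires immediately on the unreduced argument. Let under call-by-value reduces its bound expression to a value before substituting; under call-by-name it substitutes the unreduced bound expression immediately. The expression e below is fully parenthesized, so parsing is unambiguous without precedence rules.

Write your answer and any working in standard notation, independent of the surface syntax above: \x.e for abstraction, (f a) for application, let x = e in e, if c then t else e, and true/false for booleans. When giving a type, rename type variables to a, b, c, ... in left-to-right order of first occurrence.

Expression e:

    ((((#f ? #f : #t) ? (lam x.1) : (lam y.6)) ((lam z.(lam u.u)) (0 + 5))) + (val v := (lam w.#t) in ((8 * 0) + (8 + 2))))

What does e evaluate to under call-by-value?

Answer: 11

Derivation:
step 0: (((if (if false then false else true) then (\x.1) else (\y.6)) ((\z.(\u.u)) (0 + 5))) + (let v = (\w.true) in ((8 * 0) + (8 + 2))))
step 1: [if@0.0.0] (((if true then (\x.1) else (\y.6)) ((\z.(\u.u)) (0 + 5))) + (let v = (\w.true) in ((8 * 0) + (8 + 2))))
step 2: [if@0.0] (((\x.1) ((\z.(\u.u)) (0 + 5))) + (let v = (\w.true) in ((8 * 0) + (8 + 2))))
step 3: [delta@0.1.1] (((\x.1) ((\z.(\u.u)) 5)) + (let v = (\w.true) in ((8 * 0) + (8 + 2))))
step 4: [beta@0.1] (((\x.1) (\u.u)) + (let v = (\w.true) in ((8 * 0) + (8 + 2))))
step 5: [beta@0] (1 + (let v = (\w.true) in ((8 * 0) + (8 + 2))))
step 6: [let@1] (1 + ((8 * 0) + (8 + 2)))
step 7: [delta@1.0] (1 + (0 + (8 + 2)))
step 8: [delta@1.1] (1 + (0 + 10))
step 9: [delta@1] (1 + 10)
step 10: [delta@root] 11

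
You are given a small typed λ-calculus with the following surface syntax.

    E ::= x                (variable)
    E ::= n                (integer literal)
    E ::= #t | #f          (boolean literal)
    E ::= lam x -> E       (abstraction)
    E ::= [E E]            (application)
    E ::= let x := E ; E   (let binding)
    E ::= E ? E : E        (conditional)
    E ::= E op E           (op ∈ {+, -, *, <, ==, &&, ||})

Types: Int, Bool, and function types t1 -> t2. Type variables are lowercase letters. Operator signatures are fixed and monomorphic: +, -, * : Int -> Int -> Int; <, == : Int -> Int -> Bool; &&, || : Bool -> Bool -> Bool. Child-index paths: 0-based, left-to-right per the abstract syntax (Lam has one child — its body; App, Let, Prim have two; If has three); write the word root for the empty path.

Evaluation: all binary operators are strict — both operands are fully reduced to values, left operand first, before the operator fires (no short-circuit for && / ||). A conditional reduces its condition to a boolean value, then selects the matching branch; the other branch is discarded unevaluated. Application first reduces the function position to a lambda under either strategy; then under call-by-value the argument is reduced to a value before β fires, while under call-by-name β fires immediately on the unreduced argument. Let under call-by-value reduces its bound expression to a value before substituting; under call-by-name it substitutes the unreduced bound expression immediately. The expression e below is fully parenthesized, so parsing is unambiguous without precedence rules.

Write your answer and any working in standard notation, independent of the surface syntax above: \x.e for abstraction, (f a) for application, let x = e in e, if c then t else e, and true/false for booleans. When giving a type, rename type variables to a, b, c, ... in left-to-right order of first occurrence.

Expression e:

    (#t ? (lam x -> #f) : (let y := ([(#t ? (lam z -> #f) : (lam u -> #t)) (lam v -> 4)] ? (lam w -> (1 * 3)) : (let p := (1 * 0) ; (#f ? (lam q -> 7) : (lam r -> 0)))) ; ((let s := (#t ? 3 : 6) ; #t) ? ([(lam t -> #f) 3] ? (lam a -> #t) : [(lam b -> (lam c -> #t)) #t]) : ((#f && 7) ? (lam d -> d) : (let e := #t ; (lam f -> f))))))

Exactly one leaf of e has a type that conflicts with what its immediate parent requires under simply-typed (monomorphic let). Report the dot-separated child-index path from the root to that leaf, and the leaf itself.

Answer: 2.1.2.0.1 : 7

Working:
  unify Bool ~ Bool
\x._ : a -> Bool
  unify Bool ~ Bool
\z._ : b -> Bool
\u._ : c -> Bool
  unify b -> Bool ~ c -> Bool
  unify b ~ c
  unify Bool ~ Bool
\v._ : d -> Int
  unify c -> Bool ~ (d -> Int) -> e
  unify c ~ d -> Int
  unify Bool ~ e
_ _ : Bool
  unify Bool ~ Bool
  unify Int ~ Int
  unify Int ~ Int
\w._ : f -> Int
  unify Int ~ Int
  unify Int ~ Int
let p : Int
  unify Bool ~ Bool
\q._ : g -> Int
\r._ : h -> Int
  unify g -> Int ~ h -> Int
  unify g ~ h
  unify Int ~ Int
  unify f -> Int ~ h -> Int
  unify f ~ h
  unify Int ~ Int
let y : h -> Int
  unify Bool ~ Bool
  unify Int ~ Int
let s : Int
  unify Bool ~ Bool
\t._ : i -> Bool
  unify i -> Bool ~ Int -> j
  unify i ~ Int
  unify Bool ~ j
_ _ : Bool
  unify Bool ~ Bool
\a._ : k -> Bool
\c._ : m -> Bool
\b._ : l -> m -> Bool
  unify l -> m -> Bool ~ Bool -> n
  unify l ~ Bool
  unify m -> Bool ~ n
_ _ : m -> Bool
  unify k -> Bool ~ m -> Bool
  unify k ~ m
  unify Bool ~ Bool
  unify Bool ~ Bool
  unify Int ~ Bool
  FAIL: mismatch Int ~ Bool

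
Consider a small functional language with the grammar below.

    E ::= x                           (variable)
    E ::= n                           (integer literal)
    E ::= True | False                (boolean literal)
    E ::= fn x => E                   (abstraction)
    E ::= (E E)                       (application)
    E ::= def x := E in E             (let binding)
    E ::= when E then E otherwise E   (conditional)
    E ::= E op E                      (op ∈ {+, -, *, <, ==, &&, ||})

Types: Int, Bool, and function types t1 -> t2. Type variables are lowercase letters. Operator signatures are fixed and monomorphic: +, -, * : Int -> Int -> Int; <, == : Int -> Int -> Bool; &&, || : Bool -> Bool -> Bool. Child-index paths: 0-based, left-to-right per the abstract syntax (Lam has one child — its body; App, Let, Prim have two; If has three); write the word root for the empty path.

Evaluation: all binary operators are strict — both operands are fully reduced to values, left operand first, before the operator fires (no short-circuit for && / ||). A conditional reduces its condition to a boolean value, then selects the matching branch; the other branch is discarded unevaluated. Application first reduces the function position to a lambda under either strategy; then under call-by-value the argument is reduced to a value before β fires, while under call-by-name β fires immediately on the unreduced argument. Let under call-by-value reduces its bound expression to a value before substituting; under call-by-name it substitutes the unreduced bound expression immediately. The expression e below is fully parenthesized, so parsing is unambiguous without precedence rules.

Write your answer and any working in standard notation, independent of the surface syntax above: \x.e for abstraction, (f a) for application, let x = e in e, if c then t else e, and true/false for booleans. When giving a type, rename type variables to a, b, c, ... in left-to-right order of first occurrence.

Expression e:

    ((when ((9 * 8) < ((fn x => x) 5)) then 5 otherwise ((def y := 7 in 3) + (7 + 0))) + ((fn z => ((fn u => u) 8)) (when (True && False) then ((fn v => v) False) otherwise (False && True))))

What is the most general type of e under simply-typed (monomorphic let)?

Answer: Int

Trace:
  unify Int ~ Int
  unify Int ~ Int
  unify Int ~ Int
x : a
\x._ : a -> a
  unify a -> a ~ Int -> b
  unify a ~ Int
  unify Int ~ b
_ _ : Int
  unify Int ~ Int
  unify Bool ~ Bool
let y : Int
  unify Int ~ Int
  unify Int ~ Int
  unify Int ~ Int
  unify Int ~ Int
  unify Int ~ Int
  unify Int ~ Int
u : d
\u._ : d -> d
  unify d -> d ~ Int -> e
  unify d ~ Int
  unify Int ~ e
_ _ : Int
\z._ : c -> Int
  unify Bool ~ Bool
  unify Bool ~ Bool
  unify Bool ~ Bool
v : f
\v._ : f -> f
  unify f -> f ~ Bool -> g
  unify f ~ Bool
  unify Bool ~ g
_ _ : Bool
  unify Bool ~ Bool
  unify Bool ~ Bool
  unify Bool ~ Bool
  unify c -> Int ~ Bool -> h
  unify c ~ Bool
  unify Int ~ h
_ _ : Int
  unify Int ~ Int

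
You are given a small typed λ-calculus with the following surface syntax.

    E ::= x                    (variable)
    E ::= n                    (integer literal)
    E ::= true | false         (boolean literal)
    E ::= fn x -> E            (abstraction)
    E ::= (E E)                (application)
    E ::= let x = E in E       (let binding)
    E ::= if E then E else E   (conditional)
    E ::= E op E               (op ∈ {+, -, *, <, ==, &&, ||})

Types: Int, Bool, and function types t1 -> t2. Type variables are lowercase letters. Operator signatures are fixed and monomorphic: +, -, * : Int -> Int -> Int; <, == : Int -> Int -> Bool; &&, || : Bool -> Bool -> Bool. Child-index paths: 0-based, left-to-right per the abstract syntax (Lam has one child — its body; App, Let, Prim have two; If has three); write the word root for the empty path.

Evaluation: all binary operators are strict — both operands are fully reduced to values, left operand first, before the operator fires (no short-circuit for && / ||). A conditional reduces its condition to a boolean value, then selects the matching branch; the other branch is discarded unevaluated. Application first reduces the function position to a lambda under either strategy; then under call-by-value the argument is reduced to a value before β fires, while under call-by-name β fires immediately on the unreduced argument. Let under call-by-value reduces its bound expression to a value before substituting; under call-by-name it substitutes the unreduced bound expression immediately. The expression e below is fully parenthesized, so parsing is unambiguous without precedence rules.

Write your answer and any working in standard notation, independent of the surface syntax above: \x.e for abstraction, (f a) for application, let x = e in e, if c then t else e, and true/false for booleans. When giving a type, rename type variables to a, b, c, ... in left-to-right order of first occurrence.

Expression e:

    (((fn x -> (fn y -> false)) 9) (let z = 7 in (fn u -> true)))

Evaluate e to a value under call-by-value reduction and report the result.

Answer: false

Derivation:
step 0: (((\x.(\y.false)) 9) (let z = 7 in (\u.true)))
step 1: [beta@0] ((\y.false) (let z = 7 in (\u.true)))
step 2: [let@1] ((\y.false) (\u.true))
step 3: [beta@root] false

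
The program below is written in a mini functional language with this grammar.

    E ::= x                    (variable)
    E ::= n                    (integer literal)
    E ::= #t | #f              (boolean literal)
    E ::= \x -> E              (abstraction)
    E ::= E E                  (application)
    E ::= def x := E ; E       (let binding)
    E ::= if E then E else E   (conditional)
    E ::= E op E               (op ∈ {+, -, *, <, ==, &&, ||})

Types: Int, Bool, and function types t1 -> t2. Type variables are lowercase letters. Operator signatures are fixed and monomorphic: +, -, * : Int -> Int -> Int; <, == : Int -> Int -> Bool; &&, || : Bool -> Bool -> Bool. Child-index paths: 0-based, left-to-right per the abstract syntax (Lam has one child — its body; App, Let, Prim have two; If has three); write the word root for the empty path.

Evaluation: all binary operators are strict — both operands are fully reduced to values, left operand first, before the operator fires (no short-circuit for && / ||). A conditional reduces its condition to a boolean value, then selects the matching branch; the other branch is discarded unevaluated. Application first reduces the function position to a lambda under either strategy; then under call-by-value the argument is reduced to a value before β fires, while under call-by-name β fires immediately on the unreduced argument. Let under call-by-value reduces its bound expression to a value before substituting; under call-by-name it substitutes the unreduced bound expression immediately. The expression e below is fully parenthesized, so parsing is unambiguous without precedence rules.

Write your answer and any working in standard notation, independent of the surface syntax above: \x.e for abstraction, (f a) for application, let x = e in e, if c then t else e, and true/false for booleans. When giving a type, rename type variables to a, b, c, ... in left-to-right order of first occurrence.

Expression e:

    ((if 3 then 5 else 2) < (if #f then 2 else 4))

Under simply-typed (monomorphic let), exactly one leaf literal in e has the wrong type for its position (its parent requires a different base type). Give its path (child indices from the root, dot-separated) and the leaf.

Working:
  unify Int ~ Bool
  FAIL: mismatch Int ~ Bool

Answer: 0.0 : 3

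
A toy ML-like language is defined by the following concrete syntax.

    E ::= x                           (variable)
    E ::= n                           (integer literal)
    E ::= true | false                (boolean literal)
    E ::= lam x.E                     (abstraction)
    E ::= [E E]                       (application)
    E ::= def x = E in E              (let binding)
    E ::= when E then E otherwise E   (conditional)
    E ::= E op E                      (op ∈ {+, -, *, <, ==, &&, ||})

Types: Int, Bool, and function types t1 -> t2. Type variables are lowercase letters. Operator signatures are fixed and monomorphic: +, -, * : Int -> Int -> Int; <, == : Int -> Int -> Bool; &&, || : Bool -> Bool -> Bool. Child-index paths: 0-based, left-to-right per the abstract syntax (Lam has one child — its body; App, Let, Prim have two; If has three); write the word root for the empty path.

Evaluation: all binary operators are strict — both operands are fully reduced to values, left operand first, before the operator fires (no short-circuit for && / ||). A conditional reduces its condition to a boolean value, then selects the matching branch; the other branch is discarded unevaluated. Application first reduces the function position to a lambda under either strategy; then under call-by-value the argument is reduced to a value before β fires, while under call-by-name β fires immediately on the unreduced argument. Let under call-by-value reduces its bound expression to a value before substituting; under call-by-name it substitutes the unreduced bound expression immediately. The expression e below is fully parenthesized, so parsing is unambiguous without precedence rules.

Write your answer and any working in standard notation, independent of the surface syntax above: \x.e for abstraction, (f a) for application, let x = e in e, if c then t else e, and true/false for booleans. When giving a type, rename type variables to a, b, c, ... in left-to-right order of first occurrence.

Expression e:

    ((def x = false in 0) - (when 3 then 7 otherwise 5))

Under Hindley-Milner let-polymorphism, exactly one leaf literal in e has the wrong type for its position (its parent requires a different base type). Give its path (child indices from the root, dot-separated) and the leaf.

Trace:
let x : Bool
  unify Int ~ Int
  unify Int ~ Bool
  FAIL: mismatch Int ~ Bool

Answer: 1.0 : 3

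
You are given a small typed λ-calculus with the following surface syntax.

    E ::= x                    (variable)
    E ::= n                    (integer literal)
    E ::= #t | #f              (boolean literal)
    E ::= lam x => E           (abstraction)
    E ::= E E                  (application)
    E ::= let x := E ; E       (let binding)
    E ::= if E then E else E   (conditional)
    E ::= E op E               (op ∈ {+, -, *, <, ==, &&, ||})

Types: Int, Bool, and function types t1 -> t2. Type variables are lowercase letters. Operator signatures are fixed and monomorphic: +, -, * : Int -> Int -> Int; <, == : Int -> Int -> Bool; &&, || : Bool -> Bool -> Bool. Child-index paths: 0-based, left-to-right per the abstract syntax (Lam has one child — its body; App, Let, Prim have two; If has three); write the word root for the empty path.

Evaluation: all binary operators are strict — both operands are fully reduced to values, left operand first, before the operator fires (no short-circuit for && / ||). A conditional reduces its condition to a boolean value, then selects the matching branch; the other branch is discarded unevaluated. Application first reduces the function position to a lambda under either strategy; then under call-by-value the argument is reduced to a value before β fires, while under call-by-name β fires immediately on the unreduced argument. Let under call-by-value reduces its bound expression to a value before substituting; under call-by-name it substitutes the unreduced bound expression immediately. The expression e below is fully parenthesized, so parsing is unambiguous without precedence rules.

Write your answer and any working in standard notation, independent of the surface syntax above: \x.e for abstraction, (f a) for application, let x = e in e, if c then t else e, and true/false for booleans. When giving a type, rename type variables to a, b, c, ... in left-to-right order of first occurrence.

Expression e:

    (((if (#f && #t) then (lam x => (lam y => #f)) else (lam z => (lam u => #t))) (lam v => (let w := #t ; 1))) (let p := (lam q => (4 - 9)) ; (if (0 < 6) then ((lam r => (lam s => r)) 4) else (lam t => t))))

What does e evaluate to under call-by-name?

Answer: true

Working:
step 0: (((if (false && true) then (\x.(\y.false)) else (\z.(\u.true))) (\v.(let w = true in 1))) (let p = (\q.(4 - 9)) in (if (0 < 6) then ((\r.(\s.r)) 4) else (\t.t))))
step 1: [delta@0.0.0] (((if false then (\x.(\y.false)) else (\z.(\u.true))) (\v.(let w = true in 1))) (let p = (\q.(4 - 9)) in (if (0 < 6) then ((\r.(\s.r)) 4) else (\t.t))))
step 2: [if@0.0] (((\z.(\u.true)) (\v.(let w = true in 1))) (let p = (\q.(4 - 9)) in (if (0 < 6) then ((\r.(\s.r)) 4) else (\t.t))))
step 3: [beta@0] ((\u.true) (let p = (\q.(4 - 9)) in (if (0 < 6) then ((\r.(\s.r)) 4) else (\t.t))))
step 4: [beta@root] true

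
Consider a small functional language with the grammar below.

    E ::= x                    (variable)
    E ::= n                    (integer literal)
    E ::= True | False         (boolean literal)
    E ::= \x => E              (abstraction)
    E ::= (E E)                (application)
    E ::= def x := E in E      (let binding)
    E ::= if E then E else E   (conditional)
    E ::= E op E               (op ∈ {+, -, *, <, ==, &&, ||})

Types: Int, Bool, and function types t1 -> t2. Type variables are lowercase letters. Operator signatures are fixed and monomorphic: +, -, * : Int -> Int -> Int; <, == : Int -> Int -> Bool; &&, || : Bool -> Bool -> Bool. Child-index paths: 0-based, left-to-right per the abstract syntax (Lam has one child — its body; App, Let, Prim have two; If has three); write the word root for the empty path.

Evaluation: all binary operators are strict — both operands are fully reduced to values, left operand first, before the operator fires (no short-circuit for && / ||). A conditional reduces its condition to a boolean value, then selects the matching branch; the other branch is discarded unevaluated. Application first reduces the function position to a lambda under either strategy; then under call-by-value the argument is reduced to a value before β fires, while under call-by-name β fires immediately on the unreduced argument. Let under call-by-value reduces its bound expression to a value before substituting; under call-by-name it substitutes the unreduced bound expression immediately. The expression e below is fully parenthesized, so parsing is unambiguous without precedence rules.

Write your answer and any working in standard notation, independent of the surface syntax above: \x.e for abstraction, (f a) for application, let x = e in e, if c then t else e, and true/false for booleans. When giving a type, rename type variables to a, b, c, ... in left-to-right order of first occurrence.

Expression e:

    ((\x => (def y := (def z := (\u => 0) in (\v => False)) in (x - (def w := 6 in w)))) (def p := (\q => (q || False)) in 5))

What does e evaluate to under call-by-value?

Trace:
step 0: ((\x.(let y = (let z = (\u.0) in (\v.false)) in (x - (let w = 6 in w)))) (let p = (\q.(q || false)) in 5))
step 1: [let@1] ((\x.(let y = (let z = (\u.0) in (\v.false)) in (x - (let w = 6 in w)))) 5)
step 2: [beta@root] (let y = (let z = (\u.0) in (\v.false)) in (5 - (let w = 6 in w)))
step 3: [let@0] (let y = (\v.false) in (5 - (let w = 6 in w)))
step 4: [let@root] (5 - (let w = 6 in w))
step 5: [let@1] (5 - 6)
step 6: [delta@root] -1

Answer: -1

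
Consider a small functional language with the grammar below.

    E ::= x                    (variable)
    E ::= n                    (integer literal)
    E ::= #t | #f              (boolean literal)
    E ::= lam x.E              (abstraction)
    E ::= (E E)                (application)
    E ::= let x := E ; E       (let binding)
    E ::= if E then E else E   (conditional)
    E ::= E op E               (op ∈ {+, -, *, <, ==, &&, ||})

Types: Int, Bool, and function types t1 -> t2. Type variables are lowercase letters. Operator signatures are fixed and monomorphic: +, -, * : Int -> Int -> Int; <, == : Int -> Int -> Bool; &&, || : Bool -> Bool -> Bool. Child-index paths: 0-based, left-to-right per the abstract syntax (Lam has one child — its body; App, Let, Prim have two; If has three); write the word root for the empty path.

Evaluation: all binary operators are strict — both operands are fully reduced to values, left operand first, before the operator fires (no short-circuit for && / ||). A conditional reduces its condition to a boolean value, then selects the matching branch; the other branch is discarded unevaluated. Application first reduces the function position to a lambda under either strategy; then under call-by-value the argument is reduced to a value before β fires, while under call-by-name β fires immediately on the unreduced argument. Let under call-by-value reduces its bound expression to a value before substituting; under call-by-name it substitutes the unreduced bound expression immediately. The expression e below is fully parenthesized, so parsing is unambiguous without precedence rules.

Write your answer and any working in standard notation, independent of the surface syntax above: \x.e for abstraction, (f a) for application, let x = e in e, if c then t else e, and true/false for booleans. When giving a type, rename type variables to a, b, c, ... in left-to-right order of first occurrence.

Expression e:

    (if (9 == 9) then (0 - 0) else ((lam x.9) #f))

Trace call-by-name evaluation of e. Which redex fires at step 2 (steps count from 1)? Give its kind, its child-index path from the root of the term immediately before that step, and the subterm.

Derivation:
step 0: (if (9 == 9) then (0 - 0) else ((\x.9) false))
step 1: [delta@0] (if true then (0 - 0) else ((\x.9) false))
step 2: [if@root] (0 - 0)

Answer: if at root : (if true then (0 - 0) else ((\x.9) false))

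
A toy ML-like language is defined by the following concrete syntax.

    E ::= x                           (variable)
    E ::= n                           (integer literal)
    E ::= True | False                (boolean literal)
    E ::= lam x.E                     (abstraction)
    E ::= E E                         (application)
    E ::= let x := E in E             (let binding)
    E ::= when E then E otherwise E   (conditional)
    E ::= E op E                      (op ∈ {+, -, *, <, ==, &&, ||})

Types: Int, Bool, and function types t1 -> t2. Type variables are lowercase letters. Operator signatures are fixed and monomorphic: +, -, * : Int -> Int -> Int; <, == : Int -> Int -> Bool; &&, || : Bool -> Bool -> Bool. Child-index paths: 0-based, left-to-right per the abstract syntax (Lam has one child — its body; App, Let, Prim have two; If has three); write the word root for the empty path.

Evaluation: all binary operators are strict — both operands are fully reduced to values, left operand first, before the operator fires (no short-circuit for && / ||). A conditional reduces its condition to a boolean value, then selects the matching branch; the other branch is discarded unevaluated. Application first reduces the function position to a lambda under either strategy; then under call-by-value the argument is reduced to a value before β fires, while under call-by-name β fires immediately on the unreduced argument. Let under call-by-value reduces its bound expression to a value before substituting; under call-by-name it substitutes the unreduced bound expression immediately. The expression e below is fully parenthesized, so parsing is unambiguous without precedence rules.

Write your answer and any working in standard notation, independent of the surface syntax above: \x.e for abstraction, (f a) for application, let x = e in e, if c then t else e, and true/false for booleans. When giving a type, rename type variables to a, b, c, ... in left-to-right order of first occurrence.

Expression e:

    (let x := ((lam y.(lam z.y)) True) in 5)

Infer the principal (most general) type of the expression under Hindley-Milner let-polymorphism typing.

Answer: Int

Working:
y : a
\z._ : b -> a
\y._ : a -> b -> a
  unify a -> b -> a ~ Bool -> c
  unify a ~ Bool
  unify b -> Bool ~ c
_ _ : b -> Bool
let x : forall. b -> Bool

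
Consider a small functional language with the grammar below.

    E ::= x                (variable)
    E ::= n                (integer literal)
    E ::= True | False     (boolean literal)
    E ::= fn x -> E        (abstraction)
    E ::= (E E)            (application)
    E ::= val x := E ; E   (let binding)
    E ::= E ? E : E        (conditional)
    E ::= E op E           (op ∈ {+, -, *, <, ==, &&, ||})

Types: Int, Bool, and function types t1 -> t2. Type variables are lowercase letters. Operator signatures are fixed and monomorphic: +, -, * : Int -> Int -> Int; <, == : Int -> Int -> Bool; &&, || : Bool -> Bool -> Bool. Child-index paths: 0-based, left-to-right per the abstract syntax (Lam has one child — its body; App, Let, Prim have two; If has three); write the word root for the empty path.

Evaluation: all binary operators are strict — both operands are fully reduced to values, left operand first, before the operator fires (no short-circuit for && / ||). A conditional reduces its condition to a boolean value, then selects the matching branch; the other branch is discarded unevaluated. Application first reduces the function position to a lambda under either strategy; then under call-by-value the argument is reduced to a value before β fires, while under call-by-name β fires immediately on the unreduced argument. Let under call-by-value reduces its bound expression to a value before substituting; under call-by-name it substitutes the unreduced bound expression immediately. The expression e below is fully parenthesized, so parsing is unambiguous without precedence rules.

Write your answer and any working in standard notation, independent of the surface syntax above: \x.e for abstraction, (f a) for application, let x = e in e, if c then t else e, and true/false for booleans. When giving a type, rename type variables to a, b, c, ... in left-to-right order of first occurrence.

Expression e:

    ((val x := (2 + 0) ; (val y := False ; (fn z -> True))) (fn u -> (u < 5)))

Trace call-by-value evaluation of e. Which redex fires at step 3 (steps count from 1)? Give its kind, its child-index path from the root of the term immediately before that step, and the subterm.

Answer: let at 0 : (let y = false in (\z.true))

Derivation:
step 0: ((let x = (2 + 0) in (let y = false in (\z.true))) (\u.(u < 5)))
step 1: [delta@0.0] ((let x = 2 in (let y = false in (\z.true))) (\u.(u < 5)))
step 2: [let@0] ((let y = false in (\z.true)) (\u.(u < 5)))
step 3: [let@0] ((\z.true) (\u.(u < 5)))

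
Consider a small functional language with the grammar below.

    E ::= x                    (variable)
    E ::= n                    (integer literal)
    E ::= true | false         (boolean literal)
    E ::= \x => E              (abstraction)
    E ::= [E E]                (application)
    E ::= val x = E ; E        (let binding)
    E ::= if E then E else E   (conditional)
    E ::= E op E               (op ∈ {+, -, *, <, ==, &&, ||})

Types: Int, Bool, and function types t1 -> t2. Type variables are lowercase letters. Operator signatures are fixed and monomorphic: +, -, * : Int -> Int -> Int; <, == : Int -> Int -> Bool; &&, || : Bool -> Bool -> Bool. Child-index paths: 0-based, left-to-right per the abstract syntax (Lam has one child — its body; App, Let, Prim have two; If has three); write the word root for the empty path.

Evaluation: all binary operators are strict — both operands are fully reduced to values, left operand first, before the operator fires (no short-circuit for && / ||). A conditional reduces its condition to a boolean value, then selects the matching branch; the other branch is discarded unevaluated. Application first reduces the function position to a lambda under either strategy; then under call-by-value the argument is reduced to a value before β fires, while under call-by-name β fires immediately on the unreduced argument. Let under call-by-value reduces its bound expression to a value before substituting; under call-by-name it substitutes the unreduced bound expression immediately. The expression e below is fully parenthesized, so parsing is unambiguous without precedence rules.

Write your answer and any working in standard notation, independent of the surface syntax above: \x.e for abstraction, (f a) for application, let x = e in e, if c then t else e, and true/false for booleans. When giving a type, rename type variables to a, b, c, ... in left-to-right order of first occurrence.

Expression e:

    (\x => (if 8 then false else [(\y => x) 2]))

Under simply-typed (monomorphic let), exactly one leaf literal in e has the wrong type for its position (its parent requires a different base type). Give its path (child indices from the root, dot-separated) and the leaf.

Answer: 0.0 : 8

Working:
  unify Int ~ Bool
  FAIL: mismatch Int ~ Bool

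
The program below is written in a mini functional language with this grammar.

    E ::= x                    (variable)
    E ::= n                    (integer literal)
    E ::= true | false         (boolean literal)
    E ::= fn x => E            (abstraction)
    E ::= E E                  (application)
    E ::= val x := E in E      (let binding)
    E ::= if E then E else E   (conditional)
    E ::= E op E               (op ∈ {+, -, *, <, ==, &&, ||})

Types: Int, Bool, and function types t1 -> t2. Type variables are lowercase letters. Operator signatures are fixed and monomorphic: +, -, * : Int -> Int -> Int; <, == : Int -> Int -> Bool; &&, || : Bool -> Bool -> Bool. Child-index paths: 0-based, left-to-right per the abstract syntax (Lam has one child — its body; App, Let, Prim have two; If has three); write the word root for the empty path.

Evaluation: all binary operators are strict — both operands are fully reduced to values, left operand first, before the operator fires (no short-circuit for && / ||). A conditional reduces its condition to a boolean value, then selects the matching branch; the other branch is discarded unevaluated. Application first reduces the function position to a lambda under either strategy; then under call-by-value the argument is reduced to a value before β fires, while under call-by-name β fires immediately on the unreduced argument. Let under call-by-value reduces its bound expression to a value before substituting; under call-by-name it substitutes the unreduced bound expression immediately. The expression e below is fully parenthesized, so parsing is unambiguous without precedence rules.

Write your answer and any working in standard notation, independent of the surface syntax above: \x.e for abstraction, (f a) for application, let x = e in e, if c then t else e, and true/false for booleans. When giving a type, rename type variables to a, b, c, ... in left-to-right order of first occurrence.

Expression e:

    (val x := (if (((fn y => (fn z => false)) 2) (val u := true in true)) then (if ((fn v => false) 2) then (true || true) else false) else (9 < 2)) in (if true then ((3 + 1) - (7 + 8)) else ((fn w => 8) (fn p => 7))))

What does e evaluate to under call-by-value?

Answer: -11

Working:
step 0: (let x = (if (((\y.(\z.false)) 2) (let u = true in true)) then (if ((\v.false) 2) then (true || true) else false) else (9 < 2)) in (if true then ((3 + 1) - (7 + 8)) else ((\w.8) (\p.7))))
step 1: [beta@0.0.0] (let x = (if ((\z.false) (let u = true in true)) then (if ((\v.false) 2) then (true || true) else false) else (9 < 2)) in (if true then ((3 + 1) - (7 + 8)) else ((\w.8) (\p.7))))
step 2: [let@0.0.1] (let x = (if ((\z.false) true) then (if ((\v.false) 2) then (true || true) else false) else (9 < 2)) in (if true then ((3 + 1) - (7 + 8)) else ((\w.8) (\p.7))))
step 3: [beta@0.0] (let x = (if false then (if ((\v.false) 2) then (true || true) else false) else (9 < 2)) in (if true then ((3 + 1) - (7 + 8)) else ((\w.8) (\p.7))))
step 4: [if@0] (let x = (9 < 2) in (if true then ((3 + 1) - (7 + 8)) else ((\w.8) (\p.7))))
step 5: [delta@0] (let x = false in (if true then ((3 + 1) - (7 + 8)) else ((\w.8) (\p.7))))
step 6: [let@root] (if true then ((3 + 1) - (7 + 8)) else ((\w.8) (\p.7)))
step 7: [if@root] ((3 + 1) - (7 + 8))
step 8: [delta@0] (4 - (7 + 8))
step 9: [delta@1] (4 - 15)
step 10: [delta@root] -11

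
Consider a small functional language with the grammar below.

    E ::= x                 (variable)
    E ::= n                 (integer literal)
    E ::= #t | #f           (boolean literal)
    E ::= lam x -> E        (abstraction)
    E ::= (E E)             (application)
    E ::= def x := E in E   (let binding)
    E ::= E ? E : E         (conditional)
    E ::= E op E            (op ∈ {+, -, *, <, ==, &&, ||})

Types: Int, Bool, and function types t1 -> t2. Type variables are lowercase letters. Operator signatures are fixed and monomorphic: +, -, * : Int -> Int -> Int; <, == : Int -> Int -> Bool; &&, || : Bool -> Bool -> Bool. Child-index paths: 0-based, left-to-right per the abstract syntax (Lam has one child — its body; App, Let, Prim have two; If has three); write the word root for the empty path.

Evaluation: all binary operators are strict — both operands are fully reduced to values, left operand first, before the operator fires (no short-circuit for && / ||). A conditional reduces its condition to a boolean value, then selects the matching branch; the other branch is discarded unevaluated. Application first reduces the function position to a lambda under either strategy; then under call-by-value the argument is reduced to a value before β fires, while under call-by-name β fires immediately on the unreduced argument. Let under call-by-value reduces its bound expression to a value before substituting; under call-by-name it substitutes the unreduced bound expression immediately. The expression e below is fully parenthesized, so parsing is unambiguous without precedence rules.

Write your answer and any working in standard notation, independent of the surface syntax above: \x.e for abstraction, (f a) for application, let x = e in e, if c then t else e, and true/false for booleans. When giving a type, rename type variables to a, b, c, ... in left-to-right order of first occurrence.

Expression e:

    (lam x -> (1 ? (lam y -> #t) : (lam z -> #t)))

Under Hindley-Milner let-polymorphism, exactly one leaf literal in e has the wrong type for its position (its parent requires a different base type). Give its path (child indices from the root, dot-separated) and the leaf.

Answer: 0.0 : 1

Trace:
  unify Int ~ Bool
  FAIL: mismatch Int ~ Bool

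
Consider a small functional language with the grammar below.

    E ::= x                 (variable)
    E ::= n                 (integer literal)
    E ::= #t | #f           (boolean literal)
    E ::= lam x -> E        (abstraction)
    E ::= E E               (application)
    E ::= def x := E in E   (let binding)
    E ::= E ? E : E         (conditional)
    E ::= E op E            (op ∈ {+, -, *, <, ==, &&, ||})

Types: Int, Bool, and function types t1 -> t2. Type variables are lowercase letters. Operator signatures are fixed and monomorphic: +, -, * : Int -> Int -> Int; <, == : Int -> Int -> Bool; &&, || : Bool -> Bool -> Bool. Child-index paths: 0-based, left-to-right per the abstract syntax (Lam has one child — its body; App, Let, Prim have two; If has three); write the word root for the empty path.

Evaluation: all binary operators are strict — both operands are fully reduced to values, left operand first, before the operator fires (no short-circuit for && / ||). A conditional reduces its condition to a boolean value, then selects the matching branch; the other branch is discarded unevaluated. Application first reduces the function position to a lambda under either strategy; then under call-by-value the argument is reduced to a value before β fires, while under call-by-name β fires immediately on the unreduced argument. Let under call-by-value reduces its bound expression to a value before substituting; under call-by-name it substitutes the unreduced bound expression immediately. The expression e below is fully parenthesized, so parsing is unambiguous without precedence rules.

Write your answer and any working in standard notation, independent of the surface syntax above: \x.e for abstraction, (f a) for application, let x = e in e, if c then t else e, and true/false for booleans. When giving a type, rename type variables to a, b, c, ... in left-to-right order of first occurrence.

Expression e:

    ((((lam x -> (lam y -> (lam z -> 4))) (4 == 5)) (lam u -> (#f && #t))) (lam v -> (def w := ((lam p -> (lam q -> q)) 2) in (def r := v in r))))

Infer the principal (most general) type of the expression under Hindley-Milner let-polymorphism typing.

Derivation:
\z._ : c -> Int
\y._ : b -> c -> Int
\x._ : a -> b -> c -> Int
  unify Int ~ Int
  unify Int ~ Int
  unify a -> b -> c -> Int ~ Bool -> d
  unify a ~ Bool
  unify b -> c -> Int ~ d
_ _ : b -> c -> Int
  unify Bool ~ Bool
  unify Bool ~ Bool
\u._ : e -> Bool
  unify b -> c -> Int ~ (e -> Bool) -> f
  unify b ~ e -> Bool
  unify c -> Int ~ f
_ _ : c -> Int
q : i
\q._ : i -> i
\p._ : h -> i -> i
  unify h -> i -> i ~ Int -> j
  unify h ~ Int
  unify i -> i ~ j
_ _ : i -> i
let w : forall. i -> i
v : g
let r : g
r : g
\v._ : g -> g
  unify c -> Int ~ (g -> g) -> k
  unify c ~ g -> g
  unify Int ~ k
_ _ : Int

Answer: Int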